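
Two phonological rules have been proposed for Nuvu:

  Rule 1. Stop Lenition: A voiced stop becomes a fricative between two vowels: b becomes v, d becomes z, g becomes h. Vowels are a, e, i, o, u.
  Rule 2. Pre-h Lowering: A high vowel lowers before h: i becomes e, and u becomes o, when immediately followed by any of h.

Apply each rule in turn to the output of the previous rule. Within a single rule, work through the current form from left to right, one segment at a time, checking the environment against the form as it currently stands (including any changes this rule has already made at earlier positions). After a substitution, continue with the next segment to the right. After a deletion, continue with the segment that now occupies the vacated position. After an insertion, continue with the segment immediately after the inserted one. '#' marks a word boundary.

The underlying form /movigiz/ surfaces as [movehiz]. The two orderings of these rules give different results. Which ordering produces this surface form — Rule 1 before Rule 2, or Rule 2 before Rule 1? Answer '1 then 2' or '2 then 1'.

Order 1 then 2:
  1 Stop Lenition: [movigiz] → [movihiz]
  2 Pre-h Lowering: [movihiz] → [movehiz]
  result: [movehiz]
Order 2 then 1:
  2 Pre-h Lowering: no change — [movigiz]
  1 Stop Lenition: [movigiz] → [movihiz]
  result: [movihiz]

1 then 2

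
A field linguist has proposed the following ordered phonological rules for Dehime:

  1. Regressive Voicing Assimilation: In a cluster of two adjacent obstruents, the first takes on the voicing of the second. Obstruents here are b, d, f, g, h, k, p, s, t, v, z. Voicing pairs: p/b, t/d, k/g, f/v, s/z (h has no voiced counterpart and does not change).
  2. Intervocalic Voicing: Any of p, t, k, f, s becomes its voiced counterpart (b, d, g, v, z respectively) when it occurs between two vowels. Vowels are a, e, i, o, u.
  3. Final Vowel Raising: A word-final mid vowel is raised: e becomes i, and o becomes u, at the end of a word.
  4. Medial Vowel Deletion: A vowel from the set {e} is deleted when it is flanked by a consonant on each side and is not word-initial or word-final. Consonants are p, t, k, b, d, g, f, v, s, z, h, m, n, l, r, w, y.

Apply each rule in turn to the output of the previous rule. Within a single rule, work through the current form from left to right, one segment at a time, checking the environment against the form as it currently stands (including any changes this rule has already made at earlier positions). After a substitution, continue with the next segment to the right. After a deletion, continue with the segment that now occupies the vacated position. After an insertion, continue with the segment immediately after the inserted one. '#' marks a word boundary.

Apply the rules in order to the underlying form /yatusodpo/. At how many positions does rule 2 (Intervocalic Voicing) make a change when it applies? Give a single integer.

2

1 Regressive Voicing Assimilation: [yatusodpo] → [yatusotpo]
2 Intervocalic Voicing: [yatusotpo] → [yaduzotpo]
3 Final Vowel Raising: [yaduzotpo] → [yaduzotpu]
4 Medial Vowel Deletion: no change — [yaduzotpu]
Rule 2 changed 2 position(s).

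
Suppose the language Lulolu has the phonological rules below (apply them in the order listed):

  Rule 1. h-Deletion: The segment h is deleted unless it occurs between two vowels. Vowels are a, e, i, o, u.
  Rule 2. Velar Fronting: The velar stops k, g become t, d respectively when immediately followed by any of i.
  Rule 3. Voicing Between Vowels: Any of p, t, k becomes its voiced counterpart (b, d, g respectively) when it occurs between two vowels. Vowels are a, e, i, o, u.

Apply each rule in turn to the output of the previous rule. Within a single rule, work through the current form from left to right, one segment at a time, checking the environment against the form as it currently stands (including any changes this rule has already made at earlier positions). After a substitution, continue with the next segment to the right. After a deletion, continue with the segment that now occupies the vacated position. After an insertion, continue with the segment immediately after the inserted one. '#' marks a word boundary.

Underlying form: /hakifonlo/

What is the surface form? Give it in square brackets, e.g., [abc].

[adifonlo]

Rule 1 h-Deletion: [hakifonlo] → [akifonlo]
Rule 2 Velar Fronting: [akifonlo] → [atifonlo]
Rule 3 Voicing Between Vowels: [atifonlo] → [adifonlo]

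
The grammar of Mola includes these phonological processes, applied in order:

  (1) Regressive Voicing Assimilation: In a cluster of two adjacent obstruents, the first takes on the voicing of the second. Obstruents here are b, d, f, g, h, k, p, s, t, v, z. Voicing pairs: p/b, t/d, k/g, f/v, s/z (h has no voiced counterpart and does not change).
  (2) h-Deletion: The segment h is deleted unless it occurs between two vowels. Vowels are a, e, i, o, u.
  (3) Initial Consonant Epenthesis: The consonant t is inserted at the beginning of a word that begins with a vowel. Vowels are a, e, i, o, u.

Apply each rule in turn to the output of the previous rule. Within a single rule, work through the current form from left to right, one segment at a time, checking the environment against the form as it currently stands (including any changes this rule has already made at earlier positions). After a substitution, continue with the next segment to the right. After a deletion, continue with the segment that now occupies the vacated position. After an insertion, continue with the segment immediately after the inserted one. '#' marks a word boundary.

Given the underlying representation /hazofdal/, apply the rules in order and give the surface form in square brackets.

[tazovdal]

(1) Regressive Voicing Assimilation: [hazofdal] → [hazovdal]
(2) h-Deletion: [hazovdal] → [azovdal]
(3) Initial Consonant Epenthesis: [azovdal] → [tazovdal]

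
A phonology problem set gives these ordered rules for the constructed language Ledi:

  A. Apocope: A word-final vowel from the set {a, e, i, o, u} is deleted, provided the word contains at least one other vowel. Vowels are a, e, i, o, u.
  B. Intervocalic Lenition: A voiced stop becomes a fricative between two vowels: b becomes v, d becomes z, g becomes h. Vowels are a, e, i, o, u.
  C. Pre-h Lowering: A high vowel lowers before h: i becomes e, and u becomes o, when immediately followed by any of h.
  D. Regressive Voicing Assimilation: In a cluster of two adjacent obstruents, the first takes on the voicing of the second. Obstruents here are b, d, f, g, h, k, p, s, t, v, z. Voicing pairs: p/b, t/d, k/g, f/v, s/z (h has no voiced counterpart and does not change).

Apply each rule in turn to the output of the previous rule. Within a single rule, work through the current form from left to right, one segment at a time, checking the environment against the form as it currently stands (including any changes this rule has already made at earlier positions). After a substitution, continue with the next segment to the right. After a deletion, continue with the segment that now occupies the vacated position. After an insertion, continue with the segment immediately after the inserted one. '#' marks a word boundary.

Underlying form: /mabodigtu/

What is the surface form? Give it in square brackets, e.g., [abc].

[mavozikt]

A Apocope: [mabodigtu] → [mabodigt]
B Intervocalic Lenition: [mabodigt] → [mavozigt]
C Pre-h Lowering: no change — [mavozigt]
D Regressive Voicing Assimilation: [mavozigt] → [mavozikt]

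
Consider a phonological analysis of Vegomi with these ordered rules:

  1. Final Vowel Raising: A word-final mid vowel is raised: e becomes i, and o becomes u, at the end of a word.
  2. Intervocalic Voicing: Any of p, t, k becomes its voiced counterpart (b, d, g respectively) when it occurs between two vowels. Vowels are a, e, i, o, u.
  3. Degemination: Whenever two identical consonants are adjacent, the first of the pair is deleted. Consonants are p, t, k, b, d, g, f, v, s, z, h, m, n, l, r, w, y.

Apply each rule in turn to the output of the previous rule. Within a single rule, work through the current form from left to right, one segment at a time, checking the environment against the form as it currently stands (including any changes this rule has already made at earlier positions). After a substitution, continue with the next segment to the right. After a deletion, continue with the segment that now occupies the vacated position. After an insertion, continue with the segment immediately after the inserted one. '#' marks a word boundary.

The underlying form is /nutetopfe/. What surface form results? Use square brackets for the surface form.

[nudedopfi]

1 Final Vowel Raising: [nutetopfe] → [nutetopfi]
2 Intervocalic Voicing: [nutetopfi] → [nudedopfi]
3 Degemination: no change — [nudedopfi]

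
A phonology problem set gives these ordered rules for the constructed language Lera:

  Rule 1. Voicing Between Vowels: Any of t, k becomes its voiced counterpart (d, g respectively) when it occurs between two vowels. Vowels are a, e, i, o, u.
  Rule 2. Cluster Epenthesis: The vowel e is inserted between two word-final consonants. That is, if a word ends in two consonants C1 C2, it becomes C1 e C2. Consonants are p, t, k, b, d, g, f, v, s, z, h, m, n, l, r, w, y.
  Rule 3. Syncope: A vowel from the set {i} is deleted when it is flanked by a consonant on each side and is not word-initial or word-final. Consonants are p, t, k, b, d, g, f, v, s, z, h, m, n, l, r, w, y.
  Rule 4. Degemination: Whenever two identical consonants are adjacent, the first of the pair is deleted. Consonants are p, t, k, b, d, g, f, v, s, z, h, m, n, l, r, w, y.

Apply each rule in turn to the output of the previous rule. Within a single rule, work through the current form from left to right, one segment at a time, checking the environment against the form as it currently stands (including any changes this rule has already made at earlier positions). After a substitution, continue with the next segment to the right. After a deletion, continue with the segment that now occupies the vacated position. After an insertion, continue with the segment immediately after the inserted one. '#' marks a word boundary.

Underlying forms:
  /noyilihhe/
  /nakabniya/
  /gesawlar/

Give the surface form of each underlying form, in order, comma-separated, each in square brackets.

[noylhe], [nagabnya], [gesawlar]

/noyilihhe/:
  Rule 1 Voicing Between Vowels: no change — [noyilihhe]
  Rule 2 Cluster Epenthesis: no change — [noyilihhe]
  Rule 3 Syncope: [noyilihhe] → [noylhhe]
  Rule 4 Degemination: [noylhhe] → [noylhe]
/nakabniya/:
  Rule 1 Voicing Between Vowels: [nakabniya] → [nagabniya]
  Rule 2 Cluster Epenthesis: no change — [nagabniya]
  Rule 3 Syncope: [nagabniya] → [nagabnya]
  Rule 4 Degemination: no change — [nagabnya]
/gesawlar/:
  Rule 1 Voicing Between Vowels: no change — [gesawlar]
  Rule 2 Cluster Epenthesis: no change — [gesawlar]
  Rule 3 Syncope: no change — [gesawlar]
  Rule 4 Degemination: no change — [gesawlar]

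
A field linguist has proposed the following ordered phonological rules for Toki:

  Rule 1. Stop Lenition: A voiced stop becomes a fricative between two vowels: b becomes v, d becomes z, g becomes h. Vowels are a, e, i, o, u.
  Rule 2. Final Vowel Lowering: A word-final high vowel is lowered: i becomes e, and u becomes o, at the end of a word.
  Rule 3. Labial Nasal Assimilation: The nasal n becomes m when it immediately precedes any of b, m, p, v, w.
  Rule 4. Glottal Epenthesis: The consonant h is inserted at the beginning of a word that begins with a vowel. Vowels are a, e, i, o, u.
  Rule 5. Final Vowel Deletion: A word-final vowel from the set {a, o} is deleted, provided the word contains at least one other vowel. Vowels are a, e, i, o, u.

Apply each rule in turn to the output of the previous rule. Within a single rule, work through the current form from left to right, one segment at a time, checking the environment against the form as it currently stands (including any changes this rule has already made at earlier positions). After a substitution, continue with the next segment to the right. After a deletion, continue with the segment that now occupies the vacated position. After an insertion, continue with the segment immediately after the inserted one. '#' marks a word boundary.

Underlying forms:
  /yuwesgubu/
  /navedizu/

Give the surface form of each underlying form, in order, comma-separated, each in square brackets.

[yuwesguv], [naveziz]

/yuwesgubu/:
  Rule 1 Stop Lenition: [yuwesgubu] → [yuwesguvu]
  Rule 2 Final Vowel Lowering: [yuwesguvu] → [yuwesguvo]
  Rule 3 Labial Nasal Assimilation: no change — [yuwesguvo]
  Rule 4 Glottal Epenthesis: no change — [yuwesguvo]
  Rule 5 Final Vowel Deletion: [yuwesguvo] → [yuwesguv]
/navedizu/:
  Rule 1 Stop Lenition: [navedizu] → [navezizu]
  Rule 2 Final Vowel Lowering: [navezizu] → [navezizo]
  Rule 3 Labial Nasal Assimilation: no change — [navezizo]
  Rule 4 Glottal Epenthesis: no change — [navezizo]
  Rule 5 Final Vowel Deletion: [navezizo] → [naveziz]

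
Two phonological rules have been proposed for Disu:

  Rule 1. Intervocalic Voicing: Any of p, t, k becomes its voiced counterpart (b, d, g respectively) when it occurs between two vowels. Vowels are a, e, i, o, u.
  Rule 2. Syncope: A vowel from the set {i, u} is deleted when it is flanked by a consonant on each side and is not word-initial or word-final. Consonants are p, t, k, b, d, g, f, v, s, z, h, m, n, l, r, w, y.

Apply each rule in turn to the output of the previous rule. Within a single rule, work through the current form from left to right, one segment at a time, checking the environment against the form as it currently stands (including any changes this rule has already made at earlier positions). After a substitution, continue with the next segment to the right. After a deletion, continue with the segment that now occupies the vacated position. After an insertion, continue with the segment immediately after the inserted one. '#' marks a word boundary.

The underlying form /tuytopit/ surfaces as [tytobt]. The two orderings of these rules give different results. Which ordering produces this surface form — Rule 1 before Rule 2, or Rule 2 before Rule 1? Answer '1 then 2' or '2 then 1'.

1 then 2

Order 1 then 2:
  1 Intervocalic Voicing: [tuytopit] → [tuytobit]
  2 Syncope: [tuytobit] → [tytobt]
  result: [tytobt]
Order 2 then 1:
  2 Syncope: [tuytopit] → [tytopt]
  1 Intervocalic Voicing: no change — [tytopt]
  result: [tytopt]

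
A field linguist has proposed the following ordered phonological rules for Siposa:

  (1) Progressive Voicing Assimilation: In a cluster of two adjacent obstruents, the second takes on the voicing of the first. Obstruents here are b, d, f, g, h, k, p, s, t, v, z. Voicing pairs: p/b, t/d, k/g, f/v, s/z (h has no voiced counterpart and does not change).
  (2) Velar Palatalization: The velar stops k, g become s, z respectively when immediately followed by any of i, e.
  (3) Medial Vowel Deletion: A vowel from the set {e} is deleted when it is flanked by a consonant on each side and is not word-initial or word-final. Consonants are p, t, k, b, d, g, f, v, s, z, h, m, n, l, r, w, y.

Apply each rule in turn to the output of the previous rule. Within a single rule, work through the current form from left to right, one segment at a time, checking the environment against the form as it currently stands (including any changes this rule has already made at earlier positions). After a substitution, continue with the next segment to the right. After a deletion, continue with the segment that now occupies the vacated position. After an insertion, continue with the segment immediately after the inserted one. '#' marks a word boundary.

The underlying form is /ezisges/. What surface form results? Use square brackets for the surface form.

(1) Progressive Voicing Assimilation: [ezisges] → [eziskes]
(2) Velar Palatalization: [eziskes] → [ezisses]
(3) Medial Vowel Deletion: [ezisses] → [ezisss]

[ezisss]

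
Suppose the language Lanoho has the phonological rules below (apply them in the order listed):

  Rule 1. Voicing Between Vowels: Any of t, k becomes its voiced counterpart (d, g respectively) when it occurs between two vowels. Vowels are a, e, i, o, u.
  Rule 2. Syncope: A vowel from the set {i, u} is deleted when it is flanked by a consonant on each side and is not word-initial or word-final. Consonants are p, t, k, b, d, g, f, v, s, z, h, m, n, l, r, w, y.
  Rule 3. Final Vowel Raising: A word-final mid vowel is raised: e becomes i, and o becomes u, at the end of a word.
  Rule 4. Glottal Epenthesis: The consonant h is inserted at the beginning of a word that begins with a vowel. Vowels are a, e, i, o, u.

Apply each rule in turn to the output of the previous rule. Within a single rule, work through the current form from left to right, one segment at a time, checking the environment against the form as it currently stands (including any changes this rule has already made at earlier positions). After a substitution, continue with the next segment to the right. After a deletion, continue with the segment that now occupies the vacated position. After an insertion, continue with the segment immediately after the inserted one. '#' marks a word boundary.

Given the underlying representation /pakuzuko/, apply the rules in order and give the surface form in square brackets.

Rule 1 Voicing Between Vowels: [pakuzuko] → [paguzugo]
Rule 2 Syncope: [paguzugo] → [pagzgo]
Rule 3 Final Vowel Raising: [pagzgo] → [pagzgu]
Rule 4 Glottal Epenthesis: no change — [pagzgu]

[pagzgu]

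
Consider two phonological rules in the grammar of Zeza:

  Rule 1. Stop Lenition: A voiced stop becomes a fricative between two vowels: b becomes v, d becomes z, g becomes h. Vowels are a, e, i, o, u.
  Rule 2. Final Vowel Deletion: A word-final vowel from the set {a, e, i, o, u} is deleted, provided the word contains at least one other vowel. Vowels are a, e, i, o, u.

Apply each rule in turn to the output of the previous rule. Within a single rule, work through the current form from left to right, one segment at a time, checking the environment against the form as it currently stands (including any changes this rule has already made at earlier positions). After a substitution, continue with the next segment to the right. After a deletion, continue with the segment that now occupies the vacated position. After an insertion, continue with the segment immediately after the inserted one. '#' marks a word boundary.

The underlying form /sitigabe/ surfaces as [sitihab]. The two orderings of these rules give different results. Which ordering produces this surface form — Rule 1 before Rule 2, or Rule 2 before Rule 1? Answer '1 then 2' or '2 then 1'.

Order 1 then 2:
  1 Stop Lenition: [sitigabe] → [sitihave]
  2 Final Vowel Deletion: [sitihave] → [sitihav]
  result: [sitihav]
Order 2 then 1:
  2 Final Vowel Deletion: [sitigabe] → [sitigab]
  1 Stop Lenition: [sitigab] → [sitihab]
  result: [sitihab]

2 then 1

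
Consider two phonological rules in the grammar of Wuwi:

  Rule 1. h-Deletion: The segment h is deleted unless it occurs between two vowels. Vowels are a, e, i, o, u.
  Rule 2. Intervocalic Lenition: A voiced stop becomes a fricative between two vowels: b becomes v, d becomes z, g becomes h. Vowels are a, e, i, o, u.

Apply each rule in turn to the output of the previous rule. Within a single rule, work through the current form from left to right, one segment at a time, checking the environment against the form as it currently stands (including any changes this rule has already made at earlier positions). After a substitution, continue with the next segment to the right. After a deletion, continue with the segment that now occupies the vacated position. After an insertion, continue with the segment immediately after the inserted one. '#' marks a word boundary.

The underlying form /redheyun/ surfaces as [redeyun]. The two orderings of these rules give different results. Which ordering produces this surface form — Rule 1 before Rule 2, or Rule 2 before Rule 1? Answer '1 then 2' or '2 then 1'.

2 then 1

Order 1 then 2:
  1 h-Deletion: [redheyun] → [redeyun]
  2 Intervocalic Lenition: [redeyun] → [rezeyun]
  result: [rezeyun]
Order 2 then 1:
  2 Intervocalic Lenition: no change — [redheyun]
  1 h-Deletion: [redheyun] → [redeyun]
  result: [redeyun]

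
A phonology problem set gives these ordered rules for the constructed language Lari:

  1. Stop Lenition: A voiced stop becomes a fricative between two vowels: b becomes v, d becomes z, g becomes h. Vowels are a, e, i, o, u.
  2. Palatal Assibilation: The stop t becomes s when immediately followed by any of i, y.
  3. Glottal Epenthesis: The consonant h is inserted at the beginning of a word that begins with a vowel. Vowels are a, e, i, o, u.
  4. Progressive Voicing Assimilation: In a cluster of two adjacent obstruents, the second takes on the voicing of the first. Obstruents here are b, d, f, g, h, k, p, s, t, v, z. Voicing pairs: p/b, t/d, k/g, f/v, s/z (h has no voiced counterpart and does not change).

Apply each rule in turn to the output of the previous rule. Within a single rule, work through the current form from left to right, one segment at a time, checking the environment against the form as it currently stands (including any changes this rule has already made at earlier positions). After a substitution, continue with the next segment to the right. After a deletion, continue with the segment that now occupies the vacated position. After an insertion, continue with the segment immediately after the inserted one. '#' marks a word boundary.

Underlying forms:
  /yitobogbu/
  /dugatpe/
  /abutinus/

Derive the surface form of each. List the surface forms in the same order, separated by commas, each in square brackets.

/yitobogbu/:
  1 Stop Lenition: [yitobogbu] → [yitovogbu]
  2 Palatal Assibilation: no change — [yitovogbu]
  3 Glottal Epenthesis: no change — [yitovogbu]
  4 Progressive Voicing Assimilation: no change — [yitovogbu]
/dugatpe/:
  1 Stop Lenition: [dugatpe] → [duhatpe]
  2 Palatal Assibilation: no change — [duhatpe]
  3 Glottal Epenthesis: no change — [duhatpe]
  4 Progressive Voicing Assimilation: no change — [duhatpe]
/abutinus/:
  1 Stop Lenition: [abutinus] → [avutinus]
  2 Palatal Assibilation: [avutinus] → [avusinus]
  3 Glottal Epenthesis: [avusinus] → [havusinus]
  4 Progressive Voicing Assimilation: no change — [havusinus]

[yitovogbu], [duhatpe], [havusinus]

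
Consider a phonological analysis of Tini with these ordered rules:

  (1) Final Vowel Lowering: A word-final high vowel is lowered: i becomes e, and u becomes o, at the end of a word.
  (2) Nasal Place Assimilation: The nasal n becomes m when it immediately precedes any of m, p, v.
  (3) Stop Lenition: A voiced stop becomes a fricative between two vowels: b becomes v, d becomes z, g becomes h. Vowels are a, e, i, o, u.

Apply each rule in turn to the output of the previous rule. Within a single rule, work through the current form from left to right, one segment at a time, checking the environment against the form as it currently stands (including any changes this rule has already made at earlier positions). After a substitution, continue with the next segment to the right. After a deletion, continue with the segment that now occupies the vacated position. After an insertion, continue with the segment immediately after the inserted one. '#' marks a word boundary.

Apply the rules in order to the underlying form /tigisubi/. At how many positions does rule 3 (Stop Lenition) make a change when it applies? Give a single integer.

(1) Final Vowel Lowering: [tigisubi] → [tigisube]
(2) Nasal Place Assimilation: no change — [tigisube]
(3) Stop Lenition: [tigisube] → [tihisuve]
Rule 3 changed 2 position(s).

2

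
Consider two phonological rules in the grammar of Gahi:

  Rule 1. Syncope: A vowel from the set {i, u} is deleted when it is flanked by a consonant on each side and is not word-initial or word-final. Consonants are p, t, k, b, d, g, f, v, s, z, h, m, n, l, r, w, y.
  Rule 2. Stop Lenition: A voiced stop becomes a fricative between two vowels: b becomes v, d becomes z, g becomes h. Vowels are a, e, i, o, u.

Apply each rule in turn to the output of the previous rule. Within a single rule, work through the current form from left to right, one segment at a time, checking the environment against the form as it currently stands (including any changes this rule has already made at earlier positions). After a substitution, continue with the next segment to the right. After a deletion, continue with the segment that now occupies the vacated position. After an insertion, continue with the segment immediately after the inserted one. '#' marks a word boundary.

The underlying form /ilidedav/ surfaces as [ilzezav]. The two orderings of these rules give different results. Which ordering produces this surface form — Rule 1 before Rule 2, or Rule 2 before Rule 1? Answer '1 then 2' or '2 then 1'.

Order 1 then 2:
  1 Syncope: [ilidedav] → [ildedav]
  2 Stop Lenition: [ildedav] → [ildezav]
  result: [ildezav]
Order 2 then 1:
  2 Stop Lenition: [ilidedav] → [ilizezav]
  1 Syncope: [ilizezav] → [ilzezav]
  result: [ilzezav]

2 then 1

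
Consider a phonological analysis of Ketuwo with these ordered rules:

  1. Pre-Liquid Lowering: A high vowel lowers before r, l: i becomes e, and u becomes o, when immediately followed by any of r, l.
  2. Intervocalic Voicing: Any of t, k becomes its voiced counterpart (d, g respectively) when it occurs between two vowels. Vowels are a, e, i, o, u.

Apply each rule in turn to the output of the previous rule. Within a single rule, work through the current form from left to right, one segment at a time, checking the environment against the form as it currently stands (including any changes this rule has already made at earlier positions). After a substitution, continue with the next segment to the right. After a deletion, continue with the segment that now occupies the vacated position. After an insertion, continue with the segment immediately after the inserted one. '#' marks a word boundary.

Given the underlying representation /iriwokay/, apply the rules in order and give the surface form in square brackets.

1 Pre-Liquid Lowering: [iriwokay] → [eriwokay]
2 Intervocalic Voicing: [eriwokay] → [eriwogay]

[eriwogay]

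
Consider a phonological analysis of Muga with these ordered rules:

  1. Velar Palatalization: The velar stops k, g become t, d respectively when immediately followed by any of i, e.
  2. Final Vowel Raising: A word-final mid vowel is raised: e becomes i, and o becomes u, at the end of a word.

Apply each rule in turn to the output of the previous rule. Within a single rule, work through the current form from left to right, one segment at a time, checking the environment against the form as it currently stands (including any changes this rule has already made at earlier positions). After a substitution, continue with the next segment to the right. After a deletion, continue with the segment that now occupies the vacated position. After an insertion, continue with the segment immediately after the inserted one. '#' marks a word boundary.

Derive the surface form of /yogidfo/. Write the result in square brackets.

[yodidfu]

1 Velar Palatalization: [yogidfo] → [yodidfo]
2 Final Vowel Raising: [yodidfo] → [yodidfu]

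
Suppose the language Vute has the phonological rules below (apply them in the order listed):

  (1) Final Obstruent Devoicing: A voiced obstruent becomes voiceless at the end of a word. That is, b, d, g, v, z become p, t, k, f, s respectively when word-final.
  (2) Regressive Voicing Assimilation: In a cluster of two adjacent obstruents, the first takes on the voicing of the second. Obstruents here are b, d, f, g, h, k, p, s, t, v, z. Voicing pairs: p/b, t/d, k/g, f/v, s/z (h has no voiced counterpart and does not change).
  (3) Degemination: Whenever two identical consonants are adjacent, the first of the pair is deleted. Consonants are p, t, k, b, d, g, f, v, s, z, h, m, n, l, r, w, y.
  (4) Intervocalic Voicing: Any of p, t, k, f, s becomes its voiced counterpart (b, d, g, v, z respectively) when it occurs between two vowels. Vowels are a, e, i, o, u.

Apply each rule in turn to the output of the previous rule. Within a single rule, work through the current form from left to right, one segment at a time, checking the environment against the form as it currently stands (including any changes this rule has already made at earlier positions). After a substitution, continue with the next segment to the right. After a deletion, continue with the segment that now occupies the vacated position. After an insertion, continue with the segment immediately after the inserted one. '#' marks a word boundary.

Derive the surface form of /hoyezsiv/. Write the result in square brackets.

[hoyezif]

(1) Final Obstruent Devoicing: [hoyezsiv] → [hoyezsif]
(2) Regressive Voicing Assimilation: [hoyezsif] → [hoyessif]
(3) Degemination: [hoyessif] → [hoyesif]
(4) Intervocalic Voicing: [hoyesif] → [hoyezif]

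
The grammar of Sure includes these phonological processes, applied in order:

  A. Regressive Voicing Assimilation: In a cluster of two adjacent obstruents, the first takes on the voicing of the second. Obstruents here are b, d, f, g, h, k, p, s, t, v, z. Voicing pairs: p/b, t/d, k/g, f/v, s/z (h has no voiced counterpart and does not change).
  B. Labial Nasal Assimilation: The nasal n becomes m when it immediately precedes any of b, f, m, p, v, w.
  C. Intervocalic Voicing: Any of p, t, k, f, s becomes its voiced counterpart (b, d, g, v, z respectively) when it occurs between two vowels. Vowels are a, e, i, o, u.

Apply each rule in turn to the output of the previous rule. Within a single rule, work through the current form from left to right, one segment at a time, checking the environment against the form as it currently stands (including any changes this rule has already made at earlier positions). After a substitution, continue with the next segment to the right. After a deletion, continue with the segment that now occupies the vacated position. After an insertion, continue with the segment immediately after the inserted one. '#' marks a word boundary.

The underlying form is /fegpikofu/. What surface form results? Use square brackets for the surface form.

A Regressive Voicing Assimilation: [fegpikofu] → [fekpikofu]
B Labial Nasal Assimilation: no change — [fekpikofu]
C Intervocalic Voicing: [fekpikofu] → [fekpigovu]

[fekpigovu]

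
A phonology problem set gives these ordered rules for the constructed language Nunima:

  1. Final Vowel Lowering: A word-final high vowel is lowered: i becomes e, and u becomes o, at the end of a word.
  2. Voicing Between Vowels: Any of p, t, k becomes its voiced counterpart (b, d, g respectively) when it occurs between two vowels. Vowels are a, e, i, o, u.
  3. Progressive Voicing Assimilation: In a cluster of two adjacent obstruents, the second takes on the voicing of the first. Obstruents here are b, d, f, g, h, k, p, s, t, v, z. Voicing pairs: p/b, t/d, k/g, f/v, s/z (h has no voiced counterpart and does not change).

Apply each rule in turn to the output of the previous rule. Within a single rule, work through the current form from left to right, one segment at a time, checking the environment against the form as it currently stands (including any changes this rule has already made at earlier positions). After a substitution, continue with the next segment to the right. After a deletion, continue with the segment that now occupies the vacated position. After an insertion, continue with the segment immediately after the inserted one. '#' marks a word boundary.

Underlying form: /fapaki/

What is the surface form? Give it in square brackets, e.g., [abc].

[fabage]

1 Final Vowel Lowering: [fapaki] → [fapake]
2 Voicing Between Vowels: [fapake] → [fabage]
3 Progressive Voicing Assimilation: no change — [fabage]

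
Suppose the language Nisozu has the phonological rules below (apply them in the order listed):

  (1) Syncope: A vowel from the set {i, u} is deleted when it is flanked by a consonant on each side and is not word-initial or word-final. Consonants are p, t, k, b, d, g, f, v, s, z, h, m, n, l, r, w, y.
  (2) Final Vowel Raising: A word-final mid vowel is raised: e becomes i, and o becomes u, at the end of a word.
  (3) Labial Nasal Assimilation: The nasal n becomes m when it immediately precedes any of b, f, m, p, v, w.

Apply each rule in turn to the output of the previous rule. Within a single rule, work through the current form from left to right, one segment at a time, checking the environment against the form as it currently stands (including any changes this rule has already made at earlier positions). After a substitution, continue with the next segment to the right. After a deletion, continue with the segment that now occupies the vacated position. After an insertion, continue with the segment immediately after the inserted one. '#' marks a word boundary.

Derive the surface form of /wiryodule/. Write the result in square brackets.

(1) Syncope: [wiryodule] → [wryodle]
(2) Final Vowel Raising: [wryodle] → [wryodli]
(3) Labial Nasal Assimilation: no change — [wryodli]

[wryodli]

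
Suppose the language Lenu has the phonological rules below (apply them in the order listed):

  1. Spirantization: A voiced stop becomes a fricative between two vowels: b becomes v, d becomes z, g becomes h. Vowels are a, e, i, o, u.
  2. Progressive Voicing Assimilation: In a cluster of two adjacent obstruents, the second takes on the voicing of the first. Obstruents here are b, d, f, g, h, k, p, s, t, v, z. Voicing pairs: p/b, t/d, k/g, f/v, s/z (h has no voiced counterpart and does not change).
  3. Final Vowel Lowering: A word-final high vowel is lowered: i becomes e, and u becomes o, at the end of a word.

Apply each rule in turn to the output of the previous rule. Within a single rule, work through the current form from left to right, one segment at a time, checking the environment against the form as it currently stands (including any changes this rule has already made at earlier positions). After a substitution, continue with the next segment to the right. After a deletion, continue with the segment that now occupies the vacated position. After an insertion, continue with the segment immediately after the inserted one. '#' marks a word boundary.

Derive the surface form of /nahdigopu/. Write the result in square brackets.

[nahtihopo]

1 Spirantization: [nahdigopu] → [nahdihopu]
2 Progressive Voicing Assimilation: [nahdihopu] → [nahtihopu]
3 Final Vowel Lowering: [nahtihopu] → [nahtihopo]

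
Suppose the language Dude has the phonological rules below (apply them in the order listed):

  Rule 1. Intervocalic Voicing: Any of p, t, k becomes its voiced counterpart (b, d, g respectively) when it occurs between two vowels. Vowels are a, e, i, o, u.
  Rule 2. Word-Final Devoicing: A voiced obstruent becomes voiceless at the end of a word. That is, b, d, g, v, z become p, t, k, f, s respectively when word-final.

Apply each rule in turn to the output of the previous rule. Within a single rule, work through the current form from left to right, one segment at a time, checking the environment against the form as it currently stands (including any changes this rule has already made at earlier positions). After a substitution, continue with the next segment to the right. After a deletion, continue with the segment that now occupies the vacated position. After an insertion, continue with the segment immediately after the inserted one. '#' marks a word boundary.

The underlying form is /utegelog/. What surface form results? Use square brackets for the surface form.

[udegelok]

Rule 1 Intervocalic Voicing: [utegelog] → [udegelog]
Rule 2 Word-Final Devoicing: [udegelog] → [udegelok]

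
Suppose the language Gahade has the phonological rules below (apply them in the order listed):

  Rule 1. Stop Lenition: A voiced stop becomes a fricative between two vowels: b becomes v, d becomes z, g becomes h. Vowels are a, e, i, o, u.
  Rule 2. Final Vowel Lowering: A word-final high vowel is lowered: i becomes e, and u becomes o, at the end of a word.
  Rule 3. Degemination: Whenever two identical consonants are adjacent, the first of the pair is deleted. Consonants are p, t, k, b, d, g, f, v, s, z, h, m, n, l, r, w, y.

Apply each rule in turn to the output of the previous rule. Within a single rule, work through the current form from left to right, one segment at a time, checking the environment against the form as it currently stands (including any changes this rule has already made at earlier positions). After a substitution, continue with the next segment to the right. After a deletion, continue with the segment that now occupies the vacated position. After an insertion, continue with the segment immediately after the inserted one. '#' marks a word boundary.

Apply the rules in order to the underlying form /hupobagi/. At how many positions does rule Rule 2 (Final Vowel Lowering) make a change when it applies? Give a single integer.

1

Rule 1 Stop Lenition: [hupobagi] → [hupovahi]
Rule 2 Final Vowel Lowering: [hupovahi] → [hupovahe]
Rule 3 Degemination: no change — [hupovahe]
Rule Rule 2 changed 1 position(s).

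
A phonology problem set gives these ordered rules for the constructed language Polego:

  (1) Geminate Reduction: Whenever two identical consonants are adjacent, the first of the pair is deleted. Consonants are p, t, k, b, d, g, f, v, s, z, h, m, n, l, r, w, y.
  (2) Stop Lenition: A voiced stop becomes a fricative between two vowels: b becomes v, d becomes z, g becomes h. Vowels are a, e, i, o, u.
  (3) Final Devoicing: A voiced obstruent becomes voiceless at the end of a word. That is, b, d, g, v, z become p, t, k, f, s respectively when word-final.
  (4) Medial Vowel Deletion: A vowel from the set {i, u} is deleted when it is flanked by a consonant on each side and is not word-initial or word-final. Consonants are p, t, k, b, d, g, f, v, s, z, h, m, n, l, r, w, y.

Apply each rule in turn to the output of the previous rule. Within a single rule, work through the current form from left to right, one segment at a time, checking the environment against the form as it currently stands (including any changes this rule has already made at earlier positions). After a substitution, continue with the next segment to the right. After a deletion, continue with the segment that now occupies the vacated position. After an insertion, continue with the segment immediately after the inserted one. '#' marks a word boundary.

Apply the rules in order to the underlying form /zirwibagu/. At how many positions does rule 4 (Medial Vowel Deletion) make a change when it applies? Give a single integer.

2

(1) Geminate Reduction: no change — [zirwibagu]
(2) Stop Lenition: [zirwibagu] → [zirwivahu]
(3) Final Devoicing: no change — [zirwivahu]
(4) Medial Vowel Deletion: [zirwivahu] → [zrwvahu]
Rule 4 changed 2 position(s).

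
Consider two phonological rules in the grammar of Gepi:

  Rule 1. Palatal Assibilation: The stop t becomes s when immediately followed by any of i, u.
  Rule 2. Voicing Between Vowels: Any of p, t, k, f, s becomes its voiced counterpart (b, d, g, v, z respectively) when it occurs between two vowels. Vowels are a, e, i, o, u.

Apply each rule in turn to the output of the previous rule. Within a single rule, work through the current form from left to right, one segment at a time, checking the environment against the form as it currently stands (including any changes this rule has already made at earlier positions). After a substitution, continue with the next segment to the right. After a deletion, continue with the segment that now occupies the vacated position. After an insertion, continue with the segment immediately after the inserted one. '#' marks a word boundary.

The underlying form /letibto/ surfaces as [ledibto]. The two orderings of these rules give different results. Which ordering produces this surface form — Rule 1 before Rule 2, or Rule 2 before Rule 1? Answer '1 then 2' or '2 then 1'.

Order 1 then 2:
  1 Palatal Assibilation: [letibto] → [lesibto]
  2 Voicing Between Vowels: [lesibto] → [lezibto]
  result: [lezibto]
Order 2 then 1:
  2 Voicing Between Vowels: [letibto] → [ledibto]
  1 Palatal Assibilation: no change — [ledibto]
  result: [ledibto]

2 then 1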